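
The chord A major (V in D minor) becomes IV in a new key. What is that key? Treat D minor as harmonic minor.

E major

The numeral IV denotes a major triad on scale degree 4. With A on degree 4, the tonic of the new key is E.
Degree 4 carries a major triad in major keys, so the destination is E major.
Check: the diatonic triads of E major are E (I), F♯m (ii), G♯m (iii), A (IV), B (V), C♯m (vi), D♯dim (vii°) — A major is indeed IV.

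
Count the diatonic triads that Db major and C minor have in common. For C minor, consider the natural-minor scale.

2

Diatonic triads of Db major: Db (I), Ebm (ii), Fm (iii), Gb (IV), Ab (V), Bbm (vi), Cdim (vii°).
Diatonic triads of C minor (natural minor): Cm (i), Ddim (ii°), Eb (III), Fm (iv), Gm (v), Ab (VI), Bb (VII).
Matching root and quality in both lists: Fm, Ab.
That gives 2 common triads.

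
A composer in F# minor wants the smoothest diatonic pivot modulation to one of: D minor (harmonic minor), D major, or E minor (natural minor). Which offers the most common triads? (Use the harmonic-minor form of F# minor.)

Triads of F# minor (harmonic minor): F#m (i), G#dim (ii°), Aaug (III+), Bm (iv), C# (V), D (VI), E#dim (vii°).
D minor (harmonic minor) shares 0: none.
D major shares 3: F#m, Bm, D.
E minor (natural minor) shares 2: Bm, D.
The most common triads (3) are shared with D major.

D major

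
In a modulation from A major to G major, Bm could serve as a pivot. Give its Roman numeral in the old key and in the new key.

ii in A major; iii in G major

The scale of A major is A B C♯ D E F♯ G♯; B is degree 2, and the triad built there (B-D-F♯) is minor, so it is ii.
The scale of G major is G A B C D E F♯; B is degree 3, and the triad built there (B-D-F♯) is minor, so it is iii.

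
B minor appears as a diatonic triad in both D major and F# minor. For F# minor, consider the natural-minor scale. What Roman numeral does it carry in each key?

The scale of D major is D E F# G A B C#; B is degree 6, and the triad built there (B-D-F#) is minor, so it is vi.
The scale of F# minor (natural minor) is F# G# A B C# D E; B is degree 4, and the triad built there (B-D-F#) is minor, so it is iv.

vi in D major; iv in F# minor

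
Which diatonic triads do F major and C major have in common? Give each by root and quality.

Triads in F major: F major (I), G minor (ii), A minor (iii), B♭ major (IV), C major (V), D minor (vi), E diminished (vii°).
Triads in C major: C major (I), D minor (ii), E minor (iii), F major (IV), G major (V), A minor (vi), B diminished (vii°).
Shared triads with their functions: F major (I in F major, IV in C major); A minor (iii in F major, vi in C major); C major (V in F major, I in C major); D minor (vi in F major, ii in C major).

F, Am, C, Dm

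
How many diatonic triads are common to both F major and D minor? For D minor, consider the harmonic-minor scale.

Diatonic triads of F major: F (I), Gm (ii), Am (iii), Bb (IV), C (V), Dm (vi), Edim (vii°).
Diatonic triads of D minor (harmonic minor): Dm (i), Edim (ii°), Faug (III+), Gm (iv), A (V), Bb (VI), C#dim (vii°).
Matching root and quality in both lists: Gm, Bb, Dm, Edim.
That gives 4 common triads.

4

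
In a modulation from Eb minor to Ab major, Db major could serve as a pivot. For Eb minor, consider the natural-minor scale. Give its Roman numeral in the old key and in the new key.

The scale of Eb minor (natural minor) is Eb F Gb Ab Bb Cb Db; Db is degree 7, and the triad built there (Db-F-Ab) is major, so it is VII.
The scale of Ab major is Ab Bb C Db Eb F G; Db is degree 4, and the triad built there (Db-F-Ab) is major, so it is IV.

VII in Eb minor; IV in Ab major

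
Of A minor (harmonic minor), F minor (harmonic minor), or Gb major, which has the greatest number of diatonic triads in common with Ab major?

Triads of Ab major: Ab (I), Bbm (ii), Cm (iii), Db (IV), Eb (V), Fm (vi), Gdim (vii°).
A minor (harmonic minor) shares 0: none.
F minor (harmonic minor) shares 4: Bbm, Db, Fm, Gdim.
Gb major shares 2: Bbm, Db.
The most common triads (4) are shared with F minor.

F minor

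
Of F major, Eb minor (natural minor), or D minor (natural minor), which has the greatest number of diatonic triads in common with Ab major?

Eb minor

Triads of Ab major: Ab (I), Bbm (ii), Cm (iii), Db (IV), Eb (V), Fm (vi), Gdim (vii°).
F major shares 0: none.
Eb minor (natural minor) shares 2: Bbm, Db.
D minor (natural minor) shares 0: none.
The most common triads (2) are shared with Eb minor.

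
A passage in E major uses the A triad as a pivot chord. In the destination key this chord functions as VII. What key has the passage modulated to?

The numeral VII denotes a major triad on scale degree 7. With A on degree 7, the tonic of the new key is B.
Degree 7 carries a major triad in natural-minor keys, so the destination is B minor.
Check: the diatonic triads of B minor (natural minor) are Bm (i), C♯dim (ii°), D (III), Em (iv), F♯m (v), G (VI), A (VII) — A is indeed VII.

B minor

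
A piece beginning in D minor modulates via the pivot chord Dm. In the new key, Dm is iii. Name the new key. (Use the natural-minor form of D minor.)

Bb major

The numeral iii denotes a minor triad on scale degree 3. With D on degree 3, the tonic of the new key is Bb.
Degree 3 carries a minor triad in major keys, so the destination is Bb major.
Check: the diatonic triads of Bb major are Bb (I), Cm (ii), Dm (iii), Eb (IV), F (V), Gm (vi), Adim (vii°) — Dm is indeed iii.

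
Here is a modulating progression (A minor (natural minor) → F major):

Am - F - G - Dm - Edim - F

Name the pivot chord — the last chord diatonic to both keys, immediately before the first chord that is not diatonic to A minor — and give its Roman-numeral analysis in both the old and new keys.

Dm — iv in A minor, vi in F major

Chords diatonic to A minor: Am, Bdim, C, Dm, Em, F, G.
Reading the progression, the first chord not in that set is Edim, so the modulation leaves A minor there.
The chord immediately before Edim is Dm, which is diatonic to both keys: iv in A minor and vi in F major.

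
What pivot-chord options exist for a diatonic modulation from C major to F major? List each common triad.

Triads in C major: C (I), Dm (ii), Em (iii), F (IV), G (V), Am (vi), Bdim (vii°).
Triads in F major: F (I), Gm (ii), Am (iii), B♭ (IV), C (V), Dm (vi), Edim (vii°).
Shared triads with their functions: C (I in C major, V in F major); Dm (ii in C major, vi in F major); F (IV in C major, I in F major); Am (vi in C major, iii in F major).

C, Dm, F, Am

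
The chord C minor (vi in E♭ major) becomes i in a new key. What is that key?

C minor

The numeral i denotes a minor triad on scale degree 1. With C on degree 1, the tonic of the new key is C.
Degree 1 carries a minor triad in minor keys, so the destination is C minor.
Check: the diatonic triads of C minor (natural minor) are Cm (i), Ddim (ii°), E♭ (III), Fm (iv), Gm (v), A♭ (VI), B♭ (VII) — C minor is indeed i.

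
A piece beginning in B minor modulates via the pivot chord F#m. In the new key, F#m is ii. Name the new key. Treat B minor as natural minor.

E major

The numeral ii denotes a minor triad on scale degree 2. With F# on degree 2, the tonic of the new key is E.
Degree 2 carries a minor triad in major keys, so the destination is E major.
Check: the diatonic triads of E major are E (I), F#m (ii), G#m (iii), A (IV), B (V), C#m (vi), D#dim (vii°) — F#m is indeed ii.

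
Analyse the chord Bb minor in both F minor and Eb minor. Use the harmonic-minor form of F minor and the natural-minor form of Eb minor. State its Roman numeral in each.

The scale of F minor (harmonic minor) is F G Ab Bb C Db E; Bb is degree 4, and the triad built there (Bb-Db-F) is minor, so it is iv.
The scale of Eb minor (natural minor) is Eb F Gb Ab Bb Cb Db; Bb is degree 5, and the triad built there (Bb-Db-F) is minor, so it is v.

iv in F minor; v in Eb minor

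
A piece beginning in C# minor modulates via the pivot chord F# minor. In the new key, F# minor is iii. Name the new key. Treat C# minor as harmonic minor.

The numeral iii denotes a minor triad on scale degree 3. With F# on degree 3, the tonic of the new key is D.
Degree 3 carries a minor triad in major keys, so the destination is D major.
Check: the diatonic triads of D major are D (I), Em (ii), F#m (iii), G (IV), A (V), Bm (vi), C#dim (vii°) — F# minor is indeed iii.

D major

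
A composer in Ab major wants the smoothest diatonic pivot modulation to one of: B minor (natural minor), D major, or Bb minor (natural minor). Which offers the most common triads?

Triads of Ab major: Ab (I), Bbm (ii), Cm (iii), Db (IV), Eb (V), Fm (vi), Gdim (vii°).
B minor (natural minor) shares 0: none.
D major shares 0: none.
Bb minor (natural minor) shares 4: Ab, Bbm, Db, Fm.
The most common triads (4) are shared with Bb minor.

Bb minor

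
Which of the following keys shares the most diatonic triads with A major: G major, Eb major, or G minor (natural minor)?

Triads of A major: A (I), Bm (ii), C#m (iii), D (IV), E (V), F#m (vi), G#dim (vii°).
G major shares 2: Bm, D.
Eb major shares 0: none.
G minor (natural minor) shares 0: none.
The most common triads (2) are shared with G major.

G major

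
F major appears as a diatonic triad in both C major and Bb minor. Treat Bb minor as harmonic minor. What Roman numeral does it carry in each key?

The scale of C major is C D E F G A B; F is degree 4, and the triad built there (F-A-C) is major, so it is IV.
The scale of Bb minor (harmonic minor) is Bb C Db Eb F Gb A; F is degree 5, and the triad built there (F-A-C) is major, so it is V.

IV in C major; V in Bb minor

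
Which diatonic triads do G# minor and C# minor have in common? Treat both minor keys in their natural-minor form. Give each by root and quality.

Triads in G# minor (natural minor): G#m (i), A#dim (ii°), B (III), C#m (iv), D#m (v), E (VI), F# (VII).
Triads in C# minor (natural minor): C#m (i), D#dim (ii°), E (III), F#m (iv), G#m (v), A (VI), B (VII).
Shared triads with their functions: G#m (i in G# minor, v in C# minor); B (III in G# minor, VII in C# minor); C#m (iv in G# minor, i in C# minor); E (VI in G# minor, III in C# minor).

G#m, B, C#m, E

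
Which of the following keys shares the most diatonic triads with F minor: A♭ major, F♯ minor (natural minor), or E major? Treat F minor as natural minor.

Triads of F minor (natural minor): Fm (i), Gdim (ii°), A♭ (III), B♭m (iv), Cm (v), D♭ (VI), E♭ (VII).
A♭ major shares 7: Fm, Gdim, A♭, B♭m, Cm, D♭, E♭.
F♯ minor (natural minor) shares 0: none.
E major shares 0: none.
The most common triads (7) are shared with A♭ major.

A♭ major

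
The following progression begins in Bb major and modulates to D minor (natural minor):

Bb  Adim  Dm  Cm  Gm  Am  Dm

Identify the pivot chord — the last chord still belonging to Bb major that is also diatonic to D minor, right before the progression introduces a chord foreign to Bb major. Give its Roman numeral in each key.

Chords diatonic to Bb major: Bb, Cm, Dm, Eb, F, Gm, Adim.
Reading the progression, the first chord not in that set is Am, so the modulation leaves Bb major there.
The chord immediately before Am is Gm, which is diatonic to both keys: vi in Bb major and iv in D minor.

Gm — vi in Bb major, iv in D minor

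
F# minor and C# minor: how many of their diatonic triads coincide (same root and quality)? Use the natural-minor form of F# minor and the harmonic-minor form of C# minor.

Diatonic triads of F# minor (natural minor): F# minor (i), G# diminished (ii°), A major (III), B minor (iv), C# minor (v), D major (VI), E major (VII).
Diatonic triads of C# minor (harmonic minor): C# minor (i), D# diminished (ii°), E augmented (III+), F# minor (iv), G# major (V), A major (VI), B# diminished (vii°).
Matching root and quality in both lists: F# minor, A major, C# minor.
That gives 3 common triads.

3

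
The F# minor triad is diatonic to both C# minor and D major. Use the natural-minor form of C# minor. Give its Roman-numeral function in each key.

iv in C# minor; iii in D major

The scale of C# minor (natural minor) is C# D# E F# G# A B; F# is degree 4, and the triad built there (F#-A-C#) is minor, so it is iv.
The scale of D major is D E F# G A B C#; F# is degree 3, and the triad built there (F#-A-C#) is minor, so it is iii.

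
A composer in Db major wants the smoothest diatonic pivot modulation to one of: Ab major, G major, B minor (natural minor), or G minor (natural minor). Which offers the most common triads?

Ab major

Triads of Db major: Db major (I), Eb minor (ii), F minor (iii), Gb major (IV), Ab major (V), Bb minor (vi), C diminished (vii°).
Ab major shares 4: Db, Fm, Ab, Bbm.
G major shares 0: none.
B minor (natural minor) shares 0: none.
G minor (natural minor) shares 0: none.
The most common triads (4) are shared with Ab major.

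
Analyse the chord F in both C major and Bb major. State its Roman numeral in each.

IV in C major; V in Bb major

The scale of C major is C D E F G A B; F is degree 4, and the triad built there (F-A-C) is major, so it is IV.
The scale of Bb major is Bb C D Eb F G A; F is degree 5, and the triad built there (F-A-C) is major, so it is V.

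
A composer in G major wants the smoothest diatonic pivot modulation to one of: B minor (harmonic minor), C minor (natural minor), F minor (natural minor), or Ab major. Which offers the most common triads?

Triads of G major: G major (I), A minor (ii), B minor (iii), C major (IV), D major (V), E minor (vi), F# diminished (vii°).
B minor (harmonic minor) shares 3: G, Bm, Em.
C minor (natural minor) shares 0: none.
F minor (natural minor) shares 0: none.
Ab major shares 0: none.
The most common triads (3) are shared with B minor.

B minor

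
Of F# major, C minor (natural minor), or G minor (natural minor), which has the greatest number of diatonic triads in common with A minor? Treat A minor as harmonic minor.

Triads of A minor (harmonic minor): A minor (i), B diminished (ii°), C augmented (III+), D minor (iv), E major (V), F major (VI), G# diminished (vii°).
F# major shares 0: none.
C minor (natural minor) shares 0: none.
G minor (natural minor) shares 2: Dm, F.
The most common triads (2) are shared with G minor.

G minor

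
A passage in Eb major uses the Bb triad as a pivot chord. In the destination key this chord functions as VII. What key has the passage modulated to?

C minor

The numeral VII denotes a major triad on scale degree 7. With Bb on degree 7, the tonic of the new key is C.
Degree 7 carries a major triad in natural-minor keys, so the destination is C minor.
Check: the diatonic triads of C minor (natural minor) are Cm (i), Ddim (ii°), Eb (III), Fm (iv), Gm (v), Ab (VI), Bb (VII) — Bb is indeed VII.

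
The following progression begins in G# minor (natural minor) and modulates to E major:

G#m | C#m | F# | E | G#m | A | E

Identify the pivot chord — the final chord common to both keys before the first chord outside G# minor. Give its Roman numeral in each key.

Chords diatonic to G# minor: G#m, A#dim, B, C#m, D#m, E, F#.
Reading the progression, the first chord not in that set is A, so the modulation leaves G# minor there.
The chord immediately before A is G#m, which is diatonic to both keys: i in G# minor and iii in E major.

G#m — i in G# minor, iii in E major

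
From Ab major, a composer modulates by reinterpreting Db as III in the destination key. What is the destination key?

The numeral III denotes a major triad on scale degree 3. With Db on degree 3, the tonic of the new key is Bb.
Degree 3 carries a major triad in natural-minor keys, so the destination is Bb minor.
Check: the diatonic triads of Bb minor (natural minor) are Bbm (i), Cdim (ii°), Db (III), Ebm (iv), Fm (v), Gb (VI), Ab (VII) — Db is indeed III.

Bb minor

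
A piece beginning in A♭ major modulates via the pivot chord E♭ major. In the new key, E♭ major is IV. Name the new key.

The numeral IV denotes a major triad on scale degree 4. With E♭ on degree 4, the tonic of the new key is B♭.
Degree 4 carries a major triad in major keys, so the destination is B♭ major.
Check: the diatonic triads of B♭ major are B♭ (I), Cm (ii), Dm (iii), E♭ (IV), F (V), Gm (vi), Adim (vii°) — E♭ major is indeed IV.

B♭ major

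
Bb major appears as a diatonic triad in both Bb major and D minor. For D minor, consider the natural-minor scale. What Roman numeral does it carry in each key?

The scale of Bb major is Bb C D Eb F G A; Bb is degree 1, and the triad built there (Bb-D-F) is major, so it is I.
The scale of D minor (natural minor) is D E F G A Bb C; Bb is degree 6, and the triad built there (Bb-D-F) is major, so it is VI.

I in Bb major; VI in D minor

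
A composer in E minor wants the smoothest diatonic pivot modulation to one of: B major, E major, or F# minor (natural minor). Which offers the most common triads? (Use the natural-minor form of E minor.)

F# minor

Triads of E minor (natural minor): E minor (i), F# diminished (ii°), G major (III), A minor (iv), B minor (v), C major (VI), D major (VII).
B major shares 0: none.
E major shares 0: none.
F# minor (natural minor) shares 2: Bm, D.
The most common triads (2) are shared with F# minor.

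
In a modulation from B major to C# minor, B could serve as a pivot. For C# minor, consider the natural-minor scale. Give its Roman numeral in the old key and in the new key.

I in B major; VII in C# minor

The scale of B major is B C# D# E F# G# A#; B is degree 1, and the triad built there (B-D#-F#) is major, so it is I.
The scale of C# minor (natural minor) is C# D# E F# G# A B; B is degree 7, and the triad built there (B-D#-F#) is major, so it is VII.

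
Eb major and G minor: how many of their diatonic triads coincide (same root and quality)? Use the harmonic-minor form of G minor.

Diatonic triads of Eb major: Eb major (I), F minor (ii), G minor (iii), Ab major (IV), Bb major (V), C minor (vi), D diminished (vii°).
Diatonic triads of G minor (harmonic minor): G minor (i), A diminished (ii°), Bb augmented (III+), C minor (iv), D major (V), Eb major (VI), F# diminished (vii°).
Matching root and quality in both lists: Eb major, G minor, C minor.
That gives 3 common triads.

3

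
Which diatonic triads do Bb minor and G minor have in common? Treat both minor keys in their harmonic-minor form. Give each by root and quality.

Adim

Triads in Bb minor (harmonic minor): Bb minor (i), C diminished (ii°), Db augmented (III+), Eb minor (iv), F major (V), Gb major (VI), A diminished (vii°).
Triads in G minor (harmonic minor): G minor (i), A diminished (ii°), Bb augmented (III+), C minor (iv), D major (V), Eb major (VI), F# diminished (vii°).
Shared triads with their functions: A diminished (vii° in Bb minor, ii° in G minor).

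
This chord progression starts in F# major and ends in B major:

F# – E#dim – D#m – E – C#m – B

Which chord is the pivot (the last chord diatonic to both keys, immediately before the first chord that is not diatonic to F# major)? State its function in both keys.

Chords diatonic to F# major: F#, G#m, A#m, B, C#, D#m, E#dim.
Reading the progression, the first chord not in that set is E, so the modulation leaves F# major there.
The chord immediately before E is D#m, which is diatonic to both keys: vi in F# major and iii in B major.

D#m — vi in F# major, iii in B major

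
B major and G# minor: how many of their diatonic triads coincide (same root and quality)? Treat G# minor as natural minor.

Diatonic triads of B major: B major (I), C# minor (ii), D# minor (iii), E major (IV), F# major (V), G# minor (vi), A# diminished (vii°).
Diatonic triads of G# minor (natural minor): G# minor (i), A# diminished (ii°), B major (III), C# minor (iv), D# minor (v), E major (VI), F# major (VII).
Matching root and quality in both lists: B major, C# minor, D# minor, E major, F# major, G# minor, A# diminished.
That gives 7 common triads.

7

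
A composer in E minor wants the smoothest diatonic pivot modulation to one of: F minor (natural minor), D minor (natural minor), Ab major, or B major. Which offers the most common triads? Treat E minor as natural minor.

D minor

Triads of E minor (natural minor): Em (i), F#dim (ii°), G (III), Am (iv), Bm (v), C (VI), D (VII).
F minor (natural minor) shares 0: none.
D minor (natural minor) shares 2: Am, C.
Ab major shares 0: none.
B major shares 0: none.
The most common triads (2) are shared with D minor.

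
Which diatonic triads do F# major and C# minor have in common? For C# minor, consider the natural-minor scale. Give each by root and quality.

Triads in F# major: F# (I), G#m (ii), A#m (iii), B (IV), C# (V), D#m (vi), E#dim (vii°).
Triads in C# minor (natural minor): C#m (i), D#dim (ii°), E (III), F#m (iv), G#m (v), A (VI), B (VII).
Shared triads with their functions: G#m (ii in F# major, v in C# minor); B (IV in F# major, VII in C# minor).

G#m, B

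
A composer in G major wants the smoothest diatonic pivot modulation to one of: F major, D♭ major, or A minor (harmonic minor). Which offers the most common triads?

F major

Triads of G major: G (I), Am (ii), Bm (iii), C (IV), D (V), Em (vi), F♯dim (vii°).
F major shares 2: Am, C.
D♭ major shares 0: none.
A minor (harmonic minor) shares 1: Am.
The most common triads (2) are shared with F major.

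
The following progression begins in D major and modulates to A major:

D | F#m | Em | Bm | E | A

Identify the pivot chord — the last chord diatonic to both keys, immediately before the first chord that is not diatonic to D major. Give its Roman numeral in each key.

Chords diatonic to D major: D, Em, F#m, G, A, Bm, C#dim.
Reading the progression, the first chord not in that set is E, so the modulation leaves D major there.
The chord immediately before E is Bm, which is diatonic to both keys: vi in D major and ii in A major.

Bm — vi in D major, ii in A major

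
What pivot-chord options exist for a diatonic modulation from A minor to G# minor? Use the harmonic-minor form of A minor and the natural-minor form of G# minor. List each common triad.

E

Triads in A minor (harmonic minor): Am (i), Bdim (ii°), Caug (III+), Dm (iv), E (V), F (VI), G#dim (vii°).
Triads in G# minor (natural minor): G#m (i), A#dim (ii°), B (III), C#m (iv), D#m (v), E (VI), F# (VII).
Shared triads with their functions: E (V in A minor, VI in G# minor).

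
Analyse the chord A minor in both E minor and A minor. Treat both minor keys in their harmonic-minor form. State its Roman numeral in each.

iv in E minor; i in A minor

The scale of E minor (harmonic minor) is E F# G A B C D#; A is degree 4, and the triad built there (A-C-E) is minor, so it is iv.
The scale of A minor (harmonic minor) is A B C D E F G#; A is degree 1, and the triad built there (A-C-E) is minor, so it is i.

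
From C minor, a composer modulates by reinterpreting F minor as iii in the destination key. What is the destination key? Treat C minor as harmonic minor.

Db major

The numeral iii denotes a minor triad on scale degree 3. With F on degree 3, the tonic of the new key is Db.
Degree 3 carries a minor triad in major keys, so the destination is Db major.
Check: the diatonic triads of Db major are Db (I), Ebm (ii), Fm (iii), Gb (IV), Ab (V), Bbm (vi), Cdim (vii°) — F minor is indeed iii.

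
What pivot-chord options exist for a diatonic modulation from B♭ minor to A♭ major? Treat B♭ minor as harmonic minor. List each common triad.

B♭m

Triads in B♭ minor (harmonic minor): B♭m (i), Cdim (ii°), D♭aug (III+), E♭m (iv), F (V), G♭ (VI), Adim (vii°).
Triads in A♭ major: A♭ (I), B♭m (ii), Cm (iii), D♭ (IV), E♭ (V), Fm (vi), Gdim (vii°).
Shared triads with their functions: B♭m (i in B♭ minor, ii in A♭ major).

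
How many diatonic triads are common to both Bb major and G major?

0

Diatonic triads of Bb major: Bb (I), Cm (ii), Dm (iii), Eb (IV), F (V), Gm (vi), Adim (vii°).
Diatonic triads of G major: G (I), Am (ii), Bm (iii), C (IV), D (V), Em (vi), F#dim (vii°).
No triad has the same root and quality in both keys.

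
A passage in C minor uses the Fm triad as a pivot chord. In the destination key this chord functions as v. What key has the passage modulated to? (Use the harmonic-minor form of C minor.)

Bb minor

The numeral v denotes a minor triad on scale degree 5. With F on degree 5, the tonic of the new key is Bb.
Degree 5 carries a minor triad in natural-minor keys, so the destination is Bb minor.
Check: the diatonic triads of Bb minor (natural minor) are Bbm (i), Cdim (ii°), Db (III), Ebm (iv), Fm (v), Gb (VI), Ab (VII) — Fm is indeed v.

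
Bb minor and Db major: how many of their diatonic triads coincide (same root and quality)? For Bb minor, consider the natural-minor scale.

Diatonic triads of Bb minor (natural minor): Bbm (i), Cdim (ii°), Db (III), Ebm (iv), Fm (v), Gb (VI), Ab (VII).
Diatonic triads of Db major: Db (I), Ebm (ii), Fm (iii), Gb (IV), Ab (V), Bbm (vi), Cdim (vii°).
Matching root and quality in both lists: Bbm, Cdim, Db, Ebm, Fm, Gb, Ab.
That gives 7 common triads.

7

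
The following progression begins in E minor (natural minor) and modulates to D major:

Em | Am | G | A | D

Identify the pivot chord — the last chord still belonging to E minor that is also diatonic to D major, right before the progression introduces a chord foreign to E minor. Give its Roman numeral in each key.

Chords diatonic to E minor: Em, F#dim, G, Am, Bm, C, D.
Reading the progression, the first chord not in that set is A, so the modulation leaves E minor there.
The chord immediately before A is G, which is diatonic to both keys: III in E minor and IV in D major.

G — III in E minor, IV in D major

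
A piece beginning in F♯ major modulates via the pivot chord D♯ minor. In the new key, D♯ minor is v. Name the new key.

G♯ minor

The numeral v denotes a minor triad on scale degree 5. With D♯ on degree 5, the tonic of the new key is G♯.
Degree 5 carries a minor triad in natural-minor keys, so the destination is G♯ minor.
Check: the diatonic triads of G♯ minor (natural minor) are G♯m (i), A♯dim (ii°), B (III), C♯m (iv), D♯m (v), E (VI), F♯ (VII) — D♯ minor is indeed v.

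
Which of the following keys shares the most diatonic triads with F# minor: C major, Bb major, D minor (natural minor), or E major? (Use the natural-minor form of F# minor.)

Triads of F# minor (natural minor): F#m (i), G#dim (ii°), A (III), Bm (iv), C#m (v), D (VI), E (VII).
C major shares 0: none.
Bb major shares 0: none.
D minor (natural minor) shares 0: none.
E major shares 4: F#m, A, C#m, E.
The most common triads (4) are shared with E major.

E major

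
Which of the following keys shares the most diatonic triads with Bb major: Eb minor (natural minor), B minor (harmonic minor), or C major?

C major

Triads of Bb major: Bb major (I), C minor (ii), D minor (iii), Eb major (IV), F major (V), G minor (vi), A diminished (vii°).
Eb minor (natural minor) shares 0: none.
B minor (harmonic minor) shares 0: none.
C major shares 2: Dm, F.
The most common triads (2) are shared with C major.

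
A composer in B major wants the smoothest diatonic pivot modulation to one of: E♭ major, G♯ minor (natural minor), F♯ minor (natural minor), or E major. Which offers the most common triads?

Triads of B major: B major (I), C♯ minor (ii), D♯ minor (iii), E major (IV), F♯ major (V), G♯ minor (vi), A♯ diminished (vii°).
E♭ major shares 0: none.
G♯ minor (natural minor) shares 7: B, C♯m, D♯m, E, F♯, G♯m, A♯dim.
F♯ minor (natural minor) shares 2: C♯m, E.
E major shares 4: B, C♯m, E, G♯m.
The most common triads (7) are shared with G♯ minor.

G♯ minor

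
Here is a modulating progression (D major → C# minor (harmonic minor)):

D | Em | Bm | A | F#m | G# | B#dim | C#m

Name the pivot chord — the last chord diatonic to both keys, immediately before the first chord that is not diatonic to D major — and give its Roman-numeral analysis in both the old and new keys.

Chords diatonic to D major: D, Em, F#m, G, A, Bm, C#dim.
Reading the progression, the first chord not in that set is G#, so the modulation leaves D major there.
The chord immediately before G# is F#m, which is diatonic to both keys: iii in D major and iv in C# minor.

F#m — iii in D major, iv in C# minor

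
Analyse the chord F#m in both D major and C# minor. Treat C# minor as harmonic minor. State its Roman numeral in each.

iii in D major; iv in C# minor

The scale of D major is D E F# G A B C#; F# is degree 3, and the triad built there (F#-A-C#) is minor, so it is iii.
The scale of C# minor (harmonic minor) is C# D# E F# G# A B#; F# is degree 4, and the triad built there (F#-A-C#) is minor, so it is iv.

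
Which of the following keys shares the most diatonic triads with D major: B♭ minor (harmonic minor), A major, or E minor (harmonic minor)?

A major

Triads of D major: D (I), Em (ii), F♯m (iii), G (IV), A (V), Bm (vi), C♯dim (vii°).
B♭ minor (harmonic minor) shares 0: none.
A major shares 4: D, F♯m, A, Bm.
E minor (harmonic minor) shares 1: Em.
The most common triads (4) are shared with A major.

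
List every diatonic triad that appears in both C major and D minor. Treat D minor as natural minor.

C, Dm, F, Am

Triads in C major: C (I), Dm (ii), Em (iii), F (IV), G (V), Am (vi), Bdim (vii°).
Triads in D minor (natural minor): Dm (i), Edim (ii°), F (III), Gm (iv), Am (v), Bb (VI), C (VII).
Shared triads with their functions: C (I in C major, VII in D minor); Dm (ii in C major, i in D minor); F (IV in C major, III in D minor); Am (vi in C major, v in D minor).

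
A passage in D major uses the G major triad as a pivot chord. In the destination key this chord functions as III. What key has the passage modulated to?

The numeral III denotes a major triad on scale degree 3. With G on degree 3, the tonic of the new key is E.
Degree 3 carries a major triad in natural-minor keys, so the destination is E minor.
Check: the diatonic triads of E minor (natural minor) are Em (i), F#dim (ii°), G (III), Am (iv), Bm (v), C (VI), D (VII) — G major is indeed III.

E minor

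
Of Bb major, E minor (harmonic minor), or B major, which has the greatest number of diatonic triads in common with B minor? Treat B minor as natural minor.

Triads of B minor (natural minor): B minor (i), C# diminished (ii°), D major (III), E minor (iv), F# minor (v), G major (VI), A major (VII).
Bb major shares 0: none.
E minor (harmonic minor) shares 1: Em.
B major shares 0: none.
The most common triads (1) are shared with E minor.

E minor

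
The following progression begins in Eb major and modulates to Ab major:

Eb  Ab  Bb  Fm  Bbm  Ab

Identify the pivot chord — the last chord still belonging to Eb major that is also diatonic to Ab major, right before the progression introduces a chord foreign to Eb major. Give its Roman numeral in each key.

Fm — ii in Eb major, vi in Ab major

Chords diatonic to Eb major: Eb, Fm, Gm, Ab, Bb, Cm, Ddim.
Reading the progression, the first chord not in that set is Bbm, so the modulation leaves Eb major there.
The chord immediately before Bbm is Fm, which is diatonic to both keys: ii in Eb major and vi in Ab major.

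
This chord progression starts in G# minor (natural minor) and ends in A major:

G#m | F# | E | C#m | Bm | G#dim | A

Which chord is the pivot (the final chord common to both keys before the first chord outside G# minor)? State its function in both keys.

C#m — iv in G# minor, iii in A major

Chords diatonic to G# minor: G#m, A#dim, B, C#m, D#m, E, F#.
Reading the progression, the first chord not in that set is Bm, so the modulation leaves G# minor there.
The chord immediately before Bm is C#m, which is diatonic to both keys: iv in G# minor and iii in A major.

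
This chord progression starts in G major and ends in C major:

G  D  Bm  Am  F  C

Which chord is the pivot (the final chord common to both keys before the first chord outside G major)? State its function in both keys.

Chords diatonic to G major: G, Am, Bm, C, D, Em, F#dim.
Reading the progression, the first chord not in that set is F, so the modulation leaves G major there.
The chord immediately before F is Am, which is diatonic to both keys: ii in G major and vi in C major.

Am — ii in G major, vi in C major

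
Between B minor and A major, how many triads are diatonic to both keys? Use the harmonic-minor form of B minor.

Diatonic triads of B minor (harmonic minor): B minor (i), C# diminished (ii°), D augmented (III+), E minor (iv), F# major (V), G major (VI), A# diminished (vii°).
Diatonic triads of A major: A major (I), B minor (ii), C# minor (iii), D major (IV), E major (V), F# minor (vi), G# diminished (vii°).
Matching root and quality in both lists: B minor.
That gives 1 common triad.

1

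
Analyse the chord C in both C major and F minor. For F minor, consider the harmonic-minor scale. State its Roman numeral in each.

I in C major; V in F minor

The scale of C major is C D E F G A B; C is degree 1, and the triad built there (C-E-G) is major, so it is I.
The scale of F minor (harmonic minor) is F G Ab Bb C Db E; C is degree 5, and the triad built there (C-E-G) is major, so it is V.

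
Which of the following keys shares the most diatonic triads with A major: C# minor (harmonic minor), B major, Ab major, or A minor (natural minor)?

Triads of A major: A major (I), B minor (ii), C# minor (iii), D major (IV), E major (V), F# minor (vi), G# diminished (vii°).
C# minor (harmonic minor) shares 3: A, C#m, F#m.
B major shares 2: C#m, E.
Ab major shares 0: none.
A minor (natural minor) shares 0: none.
The most common triads (3) are shared with C# minor.

C# minor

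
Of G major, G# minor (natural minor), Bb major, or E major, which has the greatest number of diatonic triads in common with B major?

Triads of B major: B (I), C#m (ii), D#m (iii), E (IV), F# (V), G#m (vi), A#dim (vii°).
G major shares 0: none.
G# minor (natural minor) shares 7: B, C#m, D#m, E, F#, G#m, A#dim.
Bb major shares 0: none.
E major shares 4: B, C#m, E, G#m.
The most common triads (7) are shared with G# minor.

G# minor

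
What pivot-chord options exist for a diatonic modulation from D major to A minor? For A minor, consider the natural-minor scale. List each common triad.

Triads in D major: D major (I), E minor (ii), F# minor (iii), G major (IV), A major (V), B minor (vi), C# diminished (vii°).
Triads in A minor (natural minor): A minor (i), B diminished (ii°), C major (III), D minor (iv), E minor (v), F major (VI), G major (VII).
Shared triads with their functions: E minor (ii in D major, v in A minor); G major (IV in D major, VII in A minor).

Em, G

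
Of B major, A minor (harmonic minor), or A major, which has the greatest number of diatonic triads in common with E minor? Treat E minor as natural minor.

A major

Triads of E minor (natural minor): Em (i), F#dim (ii°), G (III), Am (iv), Bm (v), C (VI), D (VII).
B major shares 0: none.
A minor (harmonic minor) shares 1: Am.
A major shares 2: Bm, D.
The most common triads (2) are shared with A major.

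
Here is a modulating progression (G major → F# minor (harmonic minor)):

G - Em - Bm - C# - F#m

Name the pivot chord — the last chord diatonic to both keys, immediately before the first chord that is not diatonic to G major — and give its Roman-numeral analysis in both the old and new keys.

Bm — iii in G major, iv in F# minor

Chords diatonic to G major: G, Am, Bm, C, D, Em, F#dim.
Reading the progression, the first chord not in that set is C#, so the modulation leaves G major there.
The chord immediately before C# is Bm, which is diatonic to both keys: iii in G major and iv in F# minor.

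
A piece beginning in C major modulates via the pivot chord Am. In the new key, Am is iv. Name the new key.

The numeral iv denotes a minor triad on scale degree 4. With A on degree 4, the tonic of the new key is E.
Degree 4 carries a minor triad in minor keys, so the destination is E minor.
Check: the diatonic triads of E minor (natural minor) are Em (i), F♯dim (ii°), G (III), Am (iv), Bm (v), C (VI), D (VII) — Am is indeed iv.

E minor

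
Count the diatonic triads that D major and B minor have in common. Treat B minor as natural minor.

7

Diatonic triads of D major: D (I), Em (ii), F#m (iii), G (IV), A (V), Bm (vi), C#dim (vii°).
Diatonic triads of B minor (natural minor): Bm (i), C#dim (ii°), D (III), Em (iv), F#m (v), G (VI), A (VII).
Matching root and quality in both lists: D, Em, F#m, G, A, Bm, C#dim.
That gives 7 common triads.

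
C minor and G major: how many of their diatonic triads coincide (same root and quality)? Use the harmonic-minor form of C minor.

Diatonic triads of C minor (harmonic minor): C minor (i), D diminished (ii°), E♭ augmented (III+), F minor (iv), G major (V), A♭ major (VI), B diminished (vii°).
Diatonic triads of G major: G major (I), A minor (ii), B minor (iii), C major (IV), D major (V), E minor (vi), F♯ diminished (vii°).
Matching root and quality in both lists: G major.
That gives 1 common triad.

1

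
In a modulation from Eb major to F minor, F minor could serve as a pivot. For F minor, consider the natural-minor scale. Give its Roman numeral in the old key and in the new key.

ii in Eb major; i in F minor

The scale of Eb major is Eb F G Ab Bb C D; F is degree 2, and the triad built there (F-Ab-C) is minor, so it is ii.
The scale of F minor (natural minor) is F G Ab Bb C Db Eb; F is degree 1, and the triad built there (F-Ab-C) is minor, so it is i.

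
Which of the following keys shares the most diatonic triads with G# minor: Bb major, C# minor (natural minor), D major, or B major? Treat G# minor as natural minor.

Triads of G# minor (natural minor): G#m (i), A#dim (ii°), B (III), C#m (iv), D#m (v), E (VI), F# (VII).
Bb major shares 0: none.
C# minor (natural minor) shares 4: G#m, B, C#m, E.
D major shares 0: none.
B major shares 7: G#m, A#dim, B, C#m, D#m, E, F#.
The most common triads (7) are shared with B major.

B major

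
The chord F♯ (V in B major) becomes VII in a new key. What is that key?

The numeral VII denotes a major triad on scale degree 7. With F♯ on degree 7, the tonic of the new key is G♯.
Degree 7 carries a major triad in natural-minor keys, so the destination is G♯ minor.
Check: the diatonic triads of G♯ minor (natural minor) are G♯m (i), A♯dim (ii°), B (III), C♯m (iv), D♯m (v), E (VI), F♯ (VII) — F♯ is indeed VII.

G♯ minor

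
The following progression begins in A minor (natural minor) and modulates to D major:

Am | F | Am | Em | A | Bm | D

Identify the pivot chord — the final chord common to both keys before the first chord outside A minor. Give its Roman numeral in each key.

Chords diatonic to A minor: Am, Bdim, C, Dm, Em, F, G.
Reading the progression, the first chord not in that set is A, so the modulation leaves A minor there.
The chord immediately before A is Em, which is diatonic to both keys: v in A minor and ii in D major.

Em — v in A minor, ii in D major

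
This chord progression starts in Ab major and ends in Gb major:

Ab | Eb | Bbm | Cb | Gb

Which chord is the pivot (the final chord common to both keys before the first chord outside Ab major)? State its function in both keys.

Chords diatonic to Ab major: Ab, Bbm, Cm, Db, Eb, Fm, Gdim.
Reading the progression, the first chord not in that set is Cb, so the modulation leaves Ab major there.
The chord immediately before Cb is Bbm, which is diatonic to both keys: ii in Ab major and iii in Gb major.

Bbm — ii in Ab major, iii in Gb major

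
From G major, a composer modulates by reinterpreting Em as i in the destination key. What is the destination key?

E minor

The numeral i denotes a minor triad on scale degree 1. With E on degree 1, the tonic of the new key is E.
Degree 1 carries a minor triad in minor keys, so the destination is E minor.
Check: the diatonic triads of E minor (natural minor) are Em (i), F#dim (ii°), G (III), Am (iv), Bm (v), C (VI), D (VII) — Em is indeed i.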